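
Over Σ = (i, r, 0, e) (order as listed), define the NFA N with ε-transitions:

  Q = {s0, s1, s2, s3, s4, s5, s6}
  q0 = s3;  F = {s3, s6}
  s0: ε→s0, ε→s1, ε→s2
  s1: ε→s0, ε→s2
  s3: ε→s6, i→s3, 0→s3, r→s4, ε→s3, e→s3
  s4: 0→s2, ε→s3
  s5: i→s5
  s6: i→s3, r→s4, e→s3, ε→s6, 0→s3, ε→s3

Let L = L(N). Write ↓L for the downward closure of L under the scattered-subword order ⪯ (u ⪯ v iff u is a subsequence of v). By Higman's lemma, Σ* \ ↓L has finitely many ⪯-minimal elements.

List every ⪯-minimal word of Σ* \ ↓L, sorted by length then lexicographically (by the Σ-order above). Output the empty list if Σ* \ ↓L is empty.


A = [].

|Q|=7, |F|=2, |δ|=20 (10 ε).
min D↑ (1 st, q0=0, F={}): 0:i→0,r→0,0→0,e→0.
L(D↑) = ∅; no obstructions.


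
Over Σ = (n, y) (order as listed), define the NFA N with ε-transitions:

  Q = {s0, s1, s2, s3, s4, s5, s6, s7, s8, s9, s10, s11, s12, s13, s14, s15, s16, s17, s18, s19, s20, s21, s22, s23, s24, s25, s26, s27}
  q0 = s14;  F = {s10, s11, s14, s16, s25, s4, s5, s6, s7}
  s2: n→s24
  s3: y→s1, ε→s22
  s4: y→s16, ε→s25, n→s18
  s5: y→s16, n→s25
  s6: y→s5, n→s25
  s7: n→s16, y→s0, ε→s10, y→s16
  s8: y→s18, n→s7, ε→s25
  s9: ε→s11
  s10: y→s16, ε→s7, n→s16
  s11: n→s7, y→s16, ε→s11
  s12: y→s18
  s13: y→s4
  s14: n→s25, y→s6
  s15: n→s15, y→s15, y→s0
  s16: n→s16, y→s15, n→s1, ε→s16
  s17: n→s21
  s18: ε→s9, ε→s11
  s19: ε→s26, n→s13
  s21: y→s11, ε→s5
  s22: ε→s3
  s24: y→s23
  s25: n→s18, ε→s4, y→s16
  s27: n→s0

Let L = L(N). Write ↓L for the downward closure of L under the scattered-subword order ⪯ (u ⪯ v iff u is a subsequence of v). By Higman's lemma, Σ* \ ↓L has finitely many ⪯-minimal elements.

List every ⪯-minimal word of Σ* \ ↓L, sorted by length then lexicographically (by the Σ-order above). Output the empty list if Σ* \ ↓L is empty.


Antichain: [nyy, yyyy, nnnny].

|Q|=28, |F|=9, |δ|=48 (14 ε).
min D↑ (8 st, q0=0, F={7}): 0:n→1,y→2 1:n→3,y→4 2:n→1,y→5 3:n→6,y→4 4:n→4,y→7 5:n→1,y→4 6:n→4,y→4 7:n→7,y→7 (ε-aug+det+¬).
'nyy': N↓-sim [14, 11, 4, 2] end={s0,s15} ∉↓L; 3/3 single-dels accept.
'yyyy': |S_i|=[14, 13, 12, 4, 2] end={s0,s15} ∉↓L; 4/4 del acc.
'nnnny': |S_i|=[14, 11, 9, 6, 4, 2] end={s0,s15} rej; 5/5 single-dels accept.
3 obstructions.


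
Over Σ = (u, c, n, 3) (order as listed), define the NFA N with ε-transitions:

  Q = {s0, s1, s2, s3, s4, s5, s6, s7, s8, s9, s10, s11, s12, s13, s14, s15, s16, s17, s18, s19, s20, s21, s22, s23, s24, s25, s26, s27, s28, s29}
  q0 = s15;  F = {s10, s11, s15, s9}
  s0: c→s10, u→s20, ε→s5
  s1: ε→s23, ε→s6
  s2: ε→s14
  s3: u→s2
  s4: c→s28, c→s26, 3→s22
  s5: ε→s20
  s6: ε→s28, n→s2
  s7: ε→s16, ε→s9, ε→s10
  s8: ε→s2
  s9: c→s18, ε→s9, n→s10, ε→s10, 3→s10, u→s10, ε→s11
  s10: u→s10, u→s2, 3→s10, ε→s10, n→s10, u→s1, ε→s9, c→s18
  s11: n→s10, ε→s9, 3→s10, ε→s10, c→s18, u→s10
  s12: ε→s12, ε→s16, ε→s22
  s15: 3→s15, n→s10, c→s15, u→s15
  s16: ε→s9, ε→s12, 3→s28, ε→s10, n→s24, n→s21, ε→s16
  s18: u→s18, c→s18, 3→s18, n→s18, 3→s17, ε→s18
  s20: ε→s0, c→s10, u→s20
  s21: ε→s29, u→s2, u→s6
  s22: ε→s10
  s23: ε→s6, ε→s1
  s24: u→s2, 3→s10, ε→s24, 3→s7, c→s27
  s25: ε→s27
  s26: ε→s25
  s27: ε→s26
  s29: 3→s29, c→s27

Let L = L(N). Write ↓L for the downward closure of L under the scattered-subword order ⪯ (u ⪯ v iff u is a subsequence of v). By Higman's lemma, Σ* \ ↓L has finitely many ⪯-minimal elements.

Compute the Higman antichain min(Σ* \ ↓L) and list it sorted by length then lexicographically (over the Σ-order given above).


min(Σ*\↓L) = [nc].

|Q|=30, |F|=4, |δ|=77 (34 ε).
min D↑ (3 st, q0=0, F={2}): 0:u→0,c→0,n→1,3→0 1:u→1,c→2,n→1,3→1 2:u→2,c→2,n→2,3→2.
'nc': |S_i|=[12, 11, 2] end={s17,s18} ∉↓L; 2/2 single-dels accept.
1 obstructions.


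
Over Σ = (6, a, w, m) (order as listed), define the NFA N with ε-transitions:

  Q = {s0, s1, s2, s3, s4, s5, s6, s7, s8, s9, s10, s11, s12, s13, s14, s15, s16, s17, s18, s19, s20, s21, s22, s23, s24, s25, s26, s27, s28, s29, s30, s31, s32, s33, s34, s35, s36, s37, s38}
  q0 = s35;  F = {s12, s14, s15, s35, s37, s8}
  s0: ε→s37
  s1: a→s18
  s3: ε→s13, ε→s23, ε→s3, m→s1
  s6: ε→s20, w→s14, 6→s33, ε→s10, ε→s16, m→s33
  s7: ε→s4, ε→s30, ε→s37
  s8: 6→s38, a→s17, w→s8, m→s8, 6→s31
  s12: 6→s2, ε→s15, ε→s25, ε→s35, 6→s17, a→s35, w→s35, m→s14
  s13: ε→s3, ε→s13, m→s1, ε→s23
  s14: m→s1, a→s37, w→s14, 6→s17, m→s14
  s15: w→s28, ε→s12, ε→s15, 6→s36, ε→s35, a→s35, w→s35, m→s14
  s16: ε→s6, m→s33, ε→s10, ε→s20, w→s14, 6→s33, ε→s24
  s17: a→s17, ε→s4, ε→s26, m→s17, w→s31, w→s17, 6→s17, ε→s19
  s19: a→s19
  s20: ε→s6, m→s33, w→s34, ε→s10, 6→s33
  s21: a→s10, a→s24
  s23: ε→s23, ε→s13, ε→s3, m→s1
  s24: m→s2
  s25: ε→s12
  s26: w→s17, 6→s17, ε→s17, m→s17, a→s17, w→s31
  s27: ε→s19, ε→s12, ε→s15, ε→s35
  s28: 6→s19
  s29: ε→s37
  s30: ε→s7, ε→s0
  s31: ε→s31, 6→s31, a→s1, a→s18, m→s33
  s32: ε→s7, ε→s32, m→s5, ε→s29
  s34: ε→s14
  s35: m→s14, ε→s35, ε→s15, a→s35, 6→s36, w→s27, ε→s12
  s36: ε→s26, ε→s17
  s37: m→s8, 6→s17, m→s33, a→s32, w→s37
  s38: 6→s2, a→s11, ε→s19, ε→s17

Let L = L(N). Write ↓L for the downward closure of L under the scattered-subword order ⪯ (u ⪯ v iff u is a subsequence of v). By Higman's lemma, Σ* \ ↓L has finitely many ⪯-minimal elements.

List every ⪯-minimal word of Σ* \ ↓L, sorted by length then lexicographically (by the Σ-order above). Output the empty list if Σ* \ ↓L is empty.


|Q|=39, |F|=6, |δ|=116 (52 ε).
min D↑ (5 st, q0=0, F={1}): 0:6→1,a→0,w→0,m→2 1:6→1,a→1,w→1,m→1 2:6→1,a→3,w→2,m→2 3:6→1,a→3,w→3,m→4 4:6→1,a→1,w→4,m→4.
'6': N↓-sim [27, 12] end={s1,s11,s17,s18,s19,s2,s26,s31,s33,s36,s38,s4} rej; 1/1 deletions ∈↓L.
'mama': N↓-sim [27, 20, 19, 13, 9] end={s1,s11,s17,s18,s19,s26,s31,s33,s4} rej; 4/4 single-dels accept.
2 obstructions.

A = [6, mama].


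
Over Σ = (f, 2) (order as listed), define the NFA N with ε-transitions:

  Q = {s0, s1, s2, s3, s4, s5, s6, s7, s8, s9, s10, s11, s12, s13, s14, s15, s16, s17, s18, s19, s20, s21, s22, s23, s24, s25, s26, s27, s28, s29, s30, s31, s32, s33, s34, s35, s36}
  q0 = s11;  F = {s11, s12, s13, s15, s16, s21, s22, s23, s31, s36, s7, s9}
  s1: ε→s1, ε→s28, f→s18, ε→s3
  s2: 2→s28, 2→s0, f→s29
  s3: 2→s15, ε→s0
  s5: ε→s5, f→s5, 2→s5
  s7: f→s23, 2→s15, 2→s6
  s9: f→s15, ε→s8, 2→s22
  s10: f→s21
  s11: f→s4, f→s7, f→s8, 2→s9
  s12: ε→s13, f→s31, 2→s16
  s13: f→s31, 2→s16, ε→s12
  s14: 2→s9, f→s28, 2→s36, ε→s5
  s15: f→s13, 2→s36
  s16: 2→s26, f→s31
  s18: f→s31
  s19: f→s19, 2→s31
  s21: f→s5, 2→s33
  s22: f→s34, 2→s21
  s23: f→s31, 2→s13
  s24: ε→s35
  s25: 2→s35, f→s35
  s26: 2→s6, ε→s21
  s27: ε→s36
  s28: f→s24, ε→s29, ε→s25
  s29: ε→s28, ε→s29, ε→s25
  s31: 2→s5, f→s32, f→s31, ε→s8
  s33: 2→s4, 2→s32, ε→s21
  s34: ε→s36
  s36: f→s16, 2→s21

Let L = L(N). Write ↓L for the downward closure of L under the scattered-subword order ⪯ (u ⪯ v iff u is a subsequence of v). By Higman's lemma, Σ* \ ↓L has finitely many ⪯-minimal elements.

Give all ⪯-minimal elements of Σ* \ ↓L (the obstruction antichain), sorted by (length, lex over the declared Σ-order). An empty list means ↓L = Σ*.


A = [fff2, 222f].

|Q|=37, |F|=12, |δ|=68 (20 ε).
min D↑ (12 st, q0=0, F={10}): 0:f→1,2→2 1:f→3,2→4 2:f→4,2→5 3:f→6,2→7 4:f→7,2→8 5:f→8,2→9 6:f→6,2→10 7:f→6,2→11 8:f→11,2→9 9:f→10,2→9 10:f→10,2→10 11:f→6,2→9 [Hopcroft].
'fff2': run [20, 17, 13, 4, 1] end={s5} — reject; 4/4 deletions ∈↓L.
'222f': |S_i|=[20, 17, 13, 7, 1] end={s5} — reject; 4/4 deletions ∈↓L.
2 minimals (antichain).


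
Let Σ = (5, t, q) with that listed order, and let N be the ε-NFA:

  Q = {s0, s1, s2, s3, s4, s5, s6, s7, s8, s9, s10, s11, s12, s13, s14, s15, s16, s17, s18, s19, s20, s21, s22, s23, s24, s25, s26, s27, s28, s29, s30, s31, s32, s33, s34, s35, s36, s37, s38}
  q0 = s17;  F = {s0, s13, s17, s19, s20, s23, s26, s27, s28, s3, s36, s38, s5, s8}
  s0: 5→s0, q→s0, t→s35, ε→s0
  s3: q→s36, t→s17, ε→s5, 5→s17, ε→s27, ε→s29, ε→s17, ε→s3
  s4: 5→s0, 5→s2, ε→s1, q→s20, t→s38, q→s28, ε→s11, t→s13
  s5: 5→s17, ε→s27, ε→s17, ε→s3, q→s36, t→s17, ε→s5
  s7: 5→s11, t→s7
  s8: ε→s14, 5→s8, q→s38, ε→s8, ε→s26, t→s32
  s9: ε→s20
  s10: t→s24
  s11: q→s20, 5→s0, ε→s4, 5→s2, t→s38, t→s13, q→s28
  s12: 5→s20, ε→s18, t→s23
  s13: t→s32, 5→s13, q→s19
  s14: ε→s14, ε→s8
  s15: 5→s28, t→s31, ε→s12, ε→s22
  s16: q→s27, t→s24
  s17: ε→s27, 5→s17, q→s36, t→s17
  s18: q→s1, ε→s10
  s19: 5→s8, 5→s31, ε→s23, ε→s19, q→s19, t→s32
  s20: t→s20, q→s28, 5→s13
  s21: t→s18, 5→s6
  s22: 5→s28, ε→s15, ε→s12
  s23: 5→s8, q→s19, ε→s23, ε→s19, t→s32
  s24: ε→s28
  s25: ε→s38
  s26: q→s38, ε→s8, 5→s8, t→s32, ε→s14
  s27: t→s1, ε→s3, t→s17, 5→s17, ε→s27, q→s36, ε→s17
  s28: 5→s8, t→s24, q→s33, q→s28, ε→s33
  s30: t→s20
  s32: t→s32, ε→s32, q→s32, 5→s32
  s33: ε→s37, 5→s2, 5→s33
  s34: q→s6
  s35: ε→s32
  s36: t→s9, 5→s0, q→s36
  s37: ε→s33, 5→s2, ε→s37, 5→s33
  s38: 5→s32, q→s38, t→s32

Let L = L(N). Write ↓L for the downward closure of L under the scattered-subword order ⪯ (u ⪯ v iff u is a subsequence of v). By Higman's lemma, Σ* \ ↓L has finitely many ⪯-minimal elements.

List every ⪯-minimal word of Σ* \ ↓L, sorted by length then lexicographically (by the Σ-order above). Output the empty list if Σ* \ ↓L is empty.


|Q|=39, |F|=14, |δ|=122 (43 ε).
min D↑ (10 st, q0=0, F={4}): 0:5→0,t→0,q→1 1:5→2,t→3,q→1 2:5→2,t→4,q→2 3:5→5,t→3,q→6 4:5→4,t→4,q→4 5:5→5,t→4,q→7 6:5→8,t→6,q→6 7:5→8,t→4,q→7 8:5→8,t→4,q→9 9:5→4,t→4,q→9 [Hopcroft].
'q5t': |S_i|=[25, 19, 14, 2] end={s32,s35} rej; 3/3 deletions ∈↓L.
'qtq5q5': run [25, 19, 17, 13, 9, 2, 1] end={s32} rej; 6/6 del acc.
2 words, ⪯-incomp.

Antichain: [q5t, qtq5q5].


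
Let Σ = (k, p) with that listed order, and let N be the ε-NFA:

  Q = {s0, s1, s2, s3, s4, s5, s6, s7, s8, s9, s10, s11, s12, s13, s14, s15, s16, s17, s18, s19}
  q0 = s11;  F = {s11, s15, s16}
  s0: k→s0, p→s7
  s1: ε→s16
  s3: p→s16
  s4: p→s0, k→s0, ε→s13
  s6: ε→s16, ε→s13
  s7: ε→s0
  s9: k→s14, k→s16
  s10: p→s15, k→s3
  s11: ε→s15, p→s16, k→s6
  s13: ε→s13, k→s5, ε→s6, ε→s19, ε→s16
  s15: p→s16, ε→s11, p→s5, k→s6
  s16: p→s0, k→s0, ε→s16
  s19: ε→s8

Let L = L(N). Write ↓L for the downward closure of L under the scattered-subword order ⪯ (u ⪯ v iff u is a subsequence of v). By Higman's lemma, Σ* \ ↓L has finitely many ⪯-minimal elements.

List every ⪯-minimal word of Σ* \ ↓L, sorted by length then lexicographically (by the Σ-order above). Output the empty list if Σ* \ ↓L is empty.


min(Σ*\↓L) = [kk, kp, pk, pp].

|Q|=20, |F|=3, |δ|=30 (13 ε).
min D↑ (3 st, q0=0, F={2}): 0:k→1,p→1 1:k→2,p→2 2:k→2,p→2.
'kk': N↓-sim [10, 8, 3] end={s0,s5,s7} — reject; 2/2 single-dels accept.
'kp': |S_i|=[10, 8, 2] end={s0,s7} ∉↓L; 2/2 del acc.
'pk': run [10, 4, 2] end={s0,s7} — reject; 2/2 single-dels accept.
'pp': |S_i|=[10, 4, 2] end={s0,s7} — reject; 2/2 deletions ∈↓L.
4 words, ⪯-incomp.


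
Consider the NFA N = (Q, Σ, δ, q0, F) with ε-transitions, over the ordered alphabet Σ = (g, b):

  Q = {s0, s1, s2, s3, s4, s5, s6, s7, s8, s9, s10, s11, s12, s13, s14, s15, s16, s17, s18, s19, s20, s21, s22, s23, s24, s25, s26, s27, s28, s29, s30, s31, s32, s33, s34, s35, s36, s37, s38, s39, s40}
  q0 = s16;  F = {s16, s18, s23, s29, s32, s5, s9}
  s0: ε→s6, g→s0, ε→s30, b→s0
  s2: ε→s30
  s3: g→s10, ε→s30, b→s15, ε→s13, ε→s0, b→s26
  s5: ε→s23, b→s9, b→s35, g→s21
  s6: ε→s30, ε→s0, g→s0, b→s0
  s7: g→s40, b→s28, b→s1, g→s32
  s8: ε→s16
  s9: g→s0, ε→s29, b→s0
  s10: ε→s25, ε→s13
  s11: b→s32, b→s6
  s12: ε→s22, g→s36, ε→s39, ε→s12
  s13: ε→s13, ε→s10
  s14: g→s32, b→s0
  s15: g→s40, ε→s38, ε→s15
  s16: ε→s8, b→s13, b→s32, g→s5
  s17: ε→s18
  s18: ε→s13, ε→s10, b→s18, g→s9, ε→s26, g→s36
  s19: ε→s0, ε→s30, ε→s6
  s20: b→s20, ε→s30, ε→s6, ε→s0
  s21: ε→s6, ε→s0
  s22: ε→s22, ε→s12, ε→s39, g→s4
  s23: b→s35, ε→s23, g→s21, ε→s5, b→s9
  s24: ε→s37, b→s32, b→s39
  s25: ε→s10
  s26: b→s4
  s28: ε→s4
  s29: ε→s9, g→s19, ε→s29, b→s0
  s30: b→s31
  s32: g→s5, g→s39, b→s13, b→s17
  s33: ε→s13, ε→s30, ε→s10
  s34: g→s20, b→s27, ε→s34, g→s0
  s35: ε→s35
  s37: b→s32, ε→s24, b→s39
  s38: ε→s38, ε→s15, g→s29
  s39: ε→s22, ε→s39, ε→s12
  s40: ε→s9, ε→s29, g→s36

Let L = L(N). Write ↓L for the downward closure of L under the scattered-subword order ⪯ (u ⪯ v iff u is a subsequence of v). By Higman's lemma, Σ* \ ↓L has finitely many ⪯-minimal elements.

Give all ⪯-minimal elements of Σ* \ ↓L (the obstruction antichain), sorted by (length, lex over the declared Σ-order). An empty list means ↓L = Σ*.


A = [gg, gbb, bbgb].

|Q|=41, |F|=7, |δ|=106 (56 ε).
min D↑ (6 st, q0=0, F={3}): 0:g→1,b→2 1:g→3,b→4 2:g→1,b→5 3:g→3,b→3 4:g→3,b→3 5:g→4,b→5 (ε-aug+det+¬).
'gg': run [25, 16, 8] end={s0,s19,s21,s30,s31,s36,s4,s6} rej; 2/2 single-dels accept.
'gbb': run [25, 16, 8, 4] end={s0,s30,s31,s6} ∉↓L; 3/3 deletions ∈↓L.
'bbgb': |S_i|=[25, 23, 16, 8, 4] end={s0,s30,s31,s6} — reject; 4/4 single-dels accept.
3 words, ⪯-incomp.


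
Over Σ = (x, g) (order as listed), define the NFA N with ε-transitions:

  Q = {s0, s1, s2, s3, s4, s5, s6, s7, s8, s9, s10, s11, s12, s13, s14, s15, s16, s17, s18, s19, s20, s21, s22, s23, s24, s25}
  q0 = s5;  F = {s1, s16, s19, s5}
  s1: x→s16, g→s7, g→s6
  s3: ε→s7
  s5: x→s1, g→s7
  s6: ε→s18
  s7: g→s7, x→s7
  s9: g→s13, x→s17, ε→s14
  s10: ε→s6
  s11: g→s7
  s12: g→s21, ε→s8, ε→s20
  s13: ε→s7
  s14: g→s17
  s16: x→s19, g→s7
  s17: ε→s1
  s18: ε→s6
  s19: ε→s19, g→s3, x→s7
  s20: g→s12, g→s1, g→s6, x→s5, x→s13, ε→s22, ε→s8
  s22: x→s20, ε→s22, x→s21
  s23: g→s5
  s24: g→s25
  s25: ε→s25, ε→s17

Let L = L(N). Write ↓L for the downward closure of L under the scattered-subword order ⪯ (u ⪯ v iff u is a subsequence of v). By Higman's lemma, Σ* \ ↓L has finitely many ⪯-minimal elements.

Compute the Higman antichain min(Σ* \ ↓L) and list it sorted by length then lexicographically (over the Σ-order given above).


Antichain: [g, xxxx].

|Q|=26, |F|=4, |δ|=40 (15 ε).
min D↑ (5 st, q0=0, F={2}): 0:x→1,g→2 1:x→3,g→2 2:x→2,g→2 3:x→4,g→2 4:x→2,g→2.
'g': |S_i|=[8, 4] end={s18,s3,s6,s7} — reject; 1/1 single-dels accept.
'xxxx': |S_i|=[8, 7, 4, 3, 1] end={s7} ∉↓L; 4/4 del acc.
2 words, ⪯-incomp.


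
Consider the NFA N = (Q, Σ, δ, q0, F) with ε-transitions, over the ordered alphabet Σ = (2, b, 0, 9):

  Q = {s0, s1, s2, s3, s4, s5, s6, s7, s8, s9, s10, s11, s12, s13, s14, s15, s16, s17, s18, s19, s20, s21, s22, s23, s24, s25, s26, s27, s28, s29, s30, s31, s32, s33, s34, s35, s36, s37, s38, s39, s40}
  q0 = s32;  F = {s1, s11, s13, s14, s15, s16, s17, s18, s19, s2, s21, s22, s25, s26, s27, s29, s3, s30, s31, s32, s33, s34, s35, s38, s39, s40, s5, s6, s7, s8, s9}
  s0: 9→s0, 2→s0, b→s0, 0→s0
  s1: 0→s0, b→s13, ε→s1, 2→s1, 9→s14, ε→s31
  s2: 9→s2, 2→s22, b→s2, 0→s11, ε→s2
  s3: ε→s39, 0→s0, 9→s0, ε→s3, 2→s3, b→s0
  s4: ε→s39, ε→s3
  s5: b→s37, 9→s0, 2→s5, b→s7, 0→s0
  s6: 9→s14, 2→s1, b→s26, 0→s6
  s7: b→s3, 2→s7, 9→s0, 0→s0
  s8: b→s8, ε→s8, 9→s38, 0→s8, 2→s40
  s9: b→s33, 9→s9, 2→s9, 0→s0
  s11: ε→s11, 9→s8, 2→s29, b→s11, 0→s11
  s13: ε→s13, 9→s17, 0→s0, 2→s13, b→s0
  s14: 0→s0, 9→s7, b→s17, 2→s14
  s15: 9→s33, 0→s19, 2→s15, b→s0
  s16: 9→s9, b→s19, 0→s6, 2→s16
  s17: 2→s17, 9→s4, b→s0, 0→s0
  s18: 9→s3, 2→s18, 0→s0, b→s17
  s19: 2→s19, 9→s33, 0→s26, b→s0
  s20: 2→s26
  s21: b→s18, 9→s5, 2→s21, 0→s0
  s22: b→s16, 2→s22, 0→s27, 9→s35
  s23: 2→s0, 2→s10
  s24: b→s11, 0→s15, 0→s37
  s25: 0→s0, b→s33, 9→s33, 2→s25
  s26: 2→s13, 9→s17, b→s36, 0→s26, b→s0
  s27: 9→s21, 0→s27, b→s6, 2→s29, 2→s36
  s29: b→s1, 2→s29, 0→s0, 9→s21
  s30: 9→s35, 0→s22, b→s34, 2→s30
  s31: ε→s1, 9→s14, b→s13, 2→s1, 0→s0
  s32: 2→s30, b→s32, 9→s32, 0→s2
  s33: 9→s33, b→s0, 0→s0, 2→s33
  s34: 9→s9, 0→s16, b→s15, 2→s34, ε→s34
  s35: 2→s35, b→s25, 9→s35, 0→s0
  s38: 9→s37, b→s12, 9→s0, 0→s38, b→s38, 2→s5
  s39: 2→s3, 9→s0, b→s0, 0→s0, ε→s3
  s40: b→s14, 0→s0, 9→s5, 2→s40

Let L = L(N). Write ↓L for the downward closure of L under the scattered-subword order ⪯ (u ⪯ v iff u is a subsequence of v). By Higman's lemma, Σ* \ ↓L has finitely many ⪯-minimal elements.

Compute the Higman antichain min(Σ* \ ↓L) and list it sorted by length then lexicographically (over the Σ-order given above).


|Q|=41, |F|=31, |δ|=152 (13 ε).
min D↑ (30 st, q0=0, F={12}): 0:2→1,b→0,0→2,9→0 1:2→1,b→3,0→4,9→5 2:2→4,b→2,0→6,9→2 3:2→3,b→7,0→8,9→9 4:2→4,b→8,0→10,9→5 5:2→5,b→11,0→12,9→5 6:2→13,b→6,0→6,9→14 7:2→7,b→12,0→15,9→16 8:2→8,b→15,0→17,9→9 9:2→9,b→16,0→12,9→9 10:2→13,b→17,0→10,9→18 11:2→11,b→16,0→12,9→16 12:2→12,b→12,0→12,9→12 13:2→13,b→19,0→12,9→18 14:2→20,b→14,0→14,9→21 15:2→15,b→12,0→22,9→16 16:2→16,b→12,0→12,9→16 17:2→19,b→22,0→17,9→23 18:2→18,b→24,0→12,9→25 19:2→19,b→26,0→12,9→23 20:2→20,b→23,0→12,9→25 21:2→25,b→21,0→21,9→12 22:2→26,b→12,0→22,9→27 23:2→23,b→27,0→12,9→28 24:2→24,b→27,0→12,9→29 25:2→25,b→28,0→12,9→12 26:2→26,b→12,0→12,9→27 27:2→27,b→12,0→12,9→29 28:2→28,b→29,0→12,9→12 29:2→29,b→12,0→12,9→12.
'290': run [36, 30, 15, 1] end={s0} — reject; 3/3 single-dels accept.
'2bbb': run [36, 30, 22, 11, 2] end={s0,s36} — reject; 4/4 deletions ∈↓L.
'0020': |S_i|=[36, 32, 24, 17, 1] end={s0} — reject; 4/4 deletions ∈↓L.
'29b9b': run [36, 30, 15, 10, 5, 1] end={s0} — reject; 5/5 single-dels accept.
'00999': run [36, 32, 24, 15, 9, 2] end={s0,s37} rej; 5/5 del acc.
5 obstructions.

A = [290, 2bbb, 0020, 29b9b, 00999].


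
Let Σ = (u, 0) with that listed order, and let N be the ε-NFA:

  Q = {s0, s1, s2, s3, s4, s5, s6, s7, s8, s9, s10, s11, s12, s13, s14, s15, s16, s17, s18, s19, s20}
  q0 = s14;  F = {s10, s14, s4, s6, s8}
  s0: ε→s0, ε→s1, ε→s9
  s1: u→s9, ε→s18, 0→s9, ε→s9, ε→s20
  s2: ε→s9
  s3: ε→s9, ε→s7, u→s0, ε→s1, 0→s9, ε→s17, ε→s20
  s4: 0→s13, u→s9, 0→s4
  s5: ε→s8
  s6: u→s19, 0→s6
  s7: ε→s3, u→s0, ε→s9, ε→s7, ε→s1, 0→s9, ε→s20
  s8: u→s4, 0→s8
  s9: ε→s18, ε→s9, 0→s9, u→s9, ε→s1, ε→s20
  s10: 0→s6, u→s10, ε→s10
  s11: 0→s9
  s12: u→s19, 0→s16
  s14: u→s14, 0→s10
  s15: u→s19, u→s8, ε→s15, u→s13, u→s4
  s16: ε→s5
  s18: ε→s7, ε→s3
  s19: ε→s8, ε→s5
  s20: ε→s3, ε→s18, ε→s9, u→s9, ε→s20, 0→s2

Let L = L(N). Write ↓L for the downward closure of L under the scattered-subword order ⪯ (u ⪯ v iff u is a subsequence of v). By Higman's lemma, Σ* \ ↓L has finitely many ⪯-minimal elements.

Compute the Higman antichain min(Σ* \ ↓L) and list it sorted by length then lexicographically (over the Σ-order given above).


A = [00uuu].

|Q|=21, |F|=5, |δ|=61 (33 ε).
min D↑ (6 st, q0=0, F={5}): 0:u→0,0→1 1:u→1,0→2 2:u→3,0→2 3:u→4,0→3 4:u→5,0→4 5:u→5,0→5 [Hopcroft].
'00uuu': run [17, 16, 15, 14, 11, 9] end={s0,s1,s17,s18,s2,s20,s3,s7,s9} rej; 5/5 single-dels accept.
1 obstructions.


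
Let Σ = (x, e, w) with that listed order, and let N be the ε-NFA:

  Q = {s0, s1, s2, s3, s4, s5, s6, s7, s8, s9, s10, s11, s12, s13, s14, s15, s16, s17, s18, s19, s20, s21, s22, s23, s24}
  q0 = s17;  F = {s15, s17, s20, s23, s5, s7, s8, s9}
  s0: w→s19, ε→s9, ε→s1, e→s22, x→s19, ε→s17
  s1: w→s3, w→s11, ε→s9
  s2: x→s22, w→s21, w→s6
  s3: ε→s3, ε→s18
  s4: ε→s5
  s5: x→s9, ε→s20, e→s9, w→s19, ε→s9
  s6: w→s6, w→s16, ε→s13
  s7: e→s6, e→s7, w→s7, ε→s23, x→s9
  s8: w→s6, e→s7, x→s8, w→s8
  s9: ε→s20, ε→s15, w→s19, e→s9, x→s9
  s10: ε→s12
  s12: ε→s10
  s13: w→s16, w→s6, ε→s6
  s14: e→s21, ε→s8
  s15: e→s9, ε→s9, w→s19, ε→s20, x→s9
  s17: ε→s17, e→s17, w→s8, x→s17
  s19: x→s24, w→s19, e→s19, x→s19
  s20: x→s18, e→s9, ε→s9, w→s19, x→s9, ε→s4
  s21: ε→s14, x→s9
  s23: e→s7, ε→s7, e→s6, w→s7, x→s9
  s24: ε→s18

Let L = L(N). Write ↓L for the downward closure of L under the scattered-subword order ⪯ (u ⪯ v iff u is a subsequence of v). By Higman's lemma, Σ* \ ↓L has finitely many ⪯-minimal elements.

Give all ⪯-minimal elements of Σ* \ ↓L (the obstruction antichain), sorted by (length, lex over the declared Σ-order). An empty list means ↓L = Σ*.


Antichain: [wexw].

|Q|=25, |F|=8, |δ|=71 (25 ε).
min D↑ (5 st, q0=0, F={4}): 0:x→0,e→0,w→1 1:x→1,e→2,w→1 2:x→3,e→2,w→2 3:x→3,e→3,w→4 4:x→4,e→4,w→4 (ε-aug+det+¬).
'wexw': N↓-sim [15, 14, 13, 8, 3] end={s18,s19,s24} ∉↓L; 4/4 single-dels accept.
1 obstructions.


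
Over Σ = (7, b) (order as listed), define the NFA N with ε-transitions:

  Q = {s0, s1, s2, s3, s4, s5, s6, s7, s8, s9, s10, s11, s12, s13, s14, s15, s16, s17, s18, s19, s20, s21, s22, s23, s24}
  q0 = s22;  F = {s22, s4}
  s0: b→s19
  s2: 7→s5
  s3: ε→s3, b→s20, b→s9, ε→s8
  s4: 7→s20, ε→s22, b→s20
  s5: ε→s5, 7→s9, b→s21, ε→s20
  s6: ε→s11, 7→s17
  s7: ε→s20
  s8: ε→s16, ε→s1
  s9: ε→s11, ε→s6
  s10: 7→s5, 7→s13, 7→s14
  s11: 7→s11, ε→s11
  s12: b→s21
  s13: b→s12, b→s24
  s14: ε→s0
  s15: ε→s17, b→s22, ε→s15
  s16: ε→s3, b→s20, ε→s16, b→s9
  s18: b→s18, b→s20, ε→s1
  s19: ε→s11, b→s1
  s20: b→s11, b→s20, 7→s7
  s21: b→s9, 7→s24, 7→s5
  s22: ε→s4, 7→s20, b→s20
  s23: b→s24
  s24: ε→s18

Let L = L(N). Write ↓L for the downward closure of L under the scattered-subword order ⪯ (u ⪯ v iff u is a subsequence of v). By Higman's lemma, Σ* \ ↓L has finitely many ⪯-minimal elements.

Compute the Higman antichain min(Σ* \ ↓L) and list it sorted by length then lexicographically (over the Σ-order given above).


Antichain: [7, b].

|Q|=25, |F|=2, |δ|=52 (21 ε).
min D↑ (2 st, q0=0, F={1}): 0:7→1,b→1 1:7→1,b→1 [Hopcroft].
'7': |S_i|=[5, 3] end={s11,s20,s7} rej; 1/1 del acc.
'b': |S_i|=[5, 3] end={s11,s20,s7} ∉↓L; 1/1 del acc.
2 minimals (antichain).


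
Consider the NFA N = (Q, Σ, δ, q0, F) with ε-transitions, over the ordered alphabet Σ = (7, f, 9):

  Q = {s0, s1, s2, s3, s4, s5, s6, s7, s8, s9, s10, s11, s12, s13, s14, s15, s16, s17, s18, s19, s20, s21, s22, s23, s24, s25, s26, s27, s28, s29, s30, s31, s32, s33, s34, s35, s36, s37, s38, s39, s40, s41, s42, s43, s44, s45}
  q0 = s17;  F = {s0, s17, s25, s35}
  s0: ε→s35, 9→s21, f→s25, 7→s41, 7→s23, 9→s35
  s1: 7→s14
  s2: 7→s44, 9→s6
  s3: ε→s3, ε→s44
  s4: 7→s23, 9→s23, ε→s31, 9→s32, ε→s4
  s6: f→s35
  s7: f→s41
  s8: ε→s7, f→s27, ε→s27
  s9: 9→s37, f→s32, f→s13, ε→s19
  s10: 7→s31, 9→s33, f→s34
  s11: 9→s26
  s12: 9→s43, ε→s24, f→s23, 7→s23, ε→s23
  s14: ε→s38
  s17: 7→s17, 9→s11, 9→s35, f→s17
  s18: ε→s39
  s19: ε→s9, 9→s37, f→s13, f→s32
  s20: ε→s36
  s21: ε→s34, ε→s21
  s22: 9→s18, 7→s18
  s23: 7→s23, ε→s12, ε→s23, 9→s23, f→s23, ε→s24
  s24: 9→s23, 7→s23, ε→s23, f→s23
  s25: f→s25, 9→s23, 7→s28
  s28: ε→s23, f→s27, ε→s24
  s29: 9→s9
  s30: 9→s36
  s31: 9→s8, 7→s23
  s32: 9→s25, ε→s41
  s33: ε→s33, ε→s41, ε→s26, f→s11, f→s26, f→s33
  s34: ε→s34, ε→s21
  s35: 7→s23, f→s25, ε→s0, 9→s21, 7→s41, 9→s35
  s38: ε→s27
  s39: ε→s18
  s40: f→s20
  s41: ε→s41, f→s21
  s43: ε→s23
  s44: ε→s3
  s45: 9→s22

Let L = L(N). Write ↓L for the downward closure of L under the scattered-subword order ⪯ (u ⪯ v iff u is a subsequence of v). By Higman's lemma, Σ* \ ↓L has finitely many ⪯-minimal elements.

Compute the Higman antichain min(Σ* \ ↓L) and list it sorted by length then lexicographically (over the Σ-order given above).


|Q|=46, |F|=4, |δ|=93 (34 ε).
min D↑ (4 st, q0=0, F={2}): 0:7→0,f→0,9→1 1:7→2,f→3,9→1 2:7→2,f→2,9→2 3:7→2,f→3,9→2 (ε-aug+det+¬).
'97': run [15, 14, 9] end={s12,s21,s23,s24,s27,s28,s34,s41,s43} rej; 2/2 single-dels accept.
'9f9': N↓-sim [15, 14, 9, 4] end={s12,s23,s24,s43} — reject; 3/3 deletions ∈↓L.
2 words, ⪯-incomp.

Antichain: [97, 9f9].


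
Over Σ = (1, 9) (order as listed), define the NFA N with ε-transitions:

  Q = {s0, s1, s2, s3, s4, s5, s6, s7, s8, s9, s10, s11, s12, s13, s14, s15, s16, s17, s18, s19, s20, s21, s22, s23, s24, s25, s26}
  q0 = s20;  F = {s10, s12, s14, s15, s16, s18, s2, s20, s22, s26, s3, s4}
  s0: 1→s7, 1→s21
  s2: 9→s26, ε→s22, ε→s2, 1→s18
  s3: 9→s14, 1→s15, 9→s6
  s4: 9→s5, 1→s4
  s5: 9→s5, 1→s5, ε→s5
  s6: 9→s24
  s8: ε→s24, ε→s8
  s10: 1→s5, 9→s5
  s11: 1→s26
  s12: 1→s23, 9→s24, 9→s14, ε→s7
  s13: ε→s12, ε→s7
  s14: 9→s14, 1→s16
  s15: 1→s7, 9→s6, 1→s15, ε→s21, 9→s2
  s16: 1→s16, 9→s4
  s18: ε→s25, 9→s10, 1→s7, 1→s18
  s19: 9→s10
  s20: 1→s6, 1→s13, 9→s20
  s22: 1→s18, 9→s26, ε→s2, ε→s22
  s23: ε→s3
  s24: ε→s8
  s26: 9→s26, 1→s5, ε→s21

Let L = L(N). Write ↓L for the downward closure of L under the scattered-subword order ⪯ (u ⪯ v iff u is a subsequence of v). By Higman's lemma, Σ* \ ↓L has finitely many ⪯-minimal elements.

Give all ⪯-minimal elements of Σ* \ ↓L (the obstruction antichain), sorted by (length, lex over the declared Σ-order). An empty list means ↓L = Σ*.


|Q|=27, |F|=12, |δ|=52 (15 ε).
min D↑ (12 st, q0=0, F={10}): 0:1→1,9→0 1:1→2,9→3 2:1→4,9→3 3:1→5,9→3 4:1→4,9→6 5:1→5,9→7 6:1→8,9→9 7:1→7,9→10 8:1→8,9→11 9:1→10,9→9 10:1→10,9→10 11:1→10,9→10 (ε-aug+det+¬).
'19199': run [21, 20, 15, 7, 3, 1] end={s5} ∉↓L; 5/5 deletions ∈↓L.
'111991': run [21, 20, 18, 15, 13, 6, 1] end={s5} rej; 6/6 single-dels accept.
2 minimals (antichain).

A = [19199, 111991].


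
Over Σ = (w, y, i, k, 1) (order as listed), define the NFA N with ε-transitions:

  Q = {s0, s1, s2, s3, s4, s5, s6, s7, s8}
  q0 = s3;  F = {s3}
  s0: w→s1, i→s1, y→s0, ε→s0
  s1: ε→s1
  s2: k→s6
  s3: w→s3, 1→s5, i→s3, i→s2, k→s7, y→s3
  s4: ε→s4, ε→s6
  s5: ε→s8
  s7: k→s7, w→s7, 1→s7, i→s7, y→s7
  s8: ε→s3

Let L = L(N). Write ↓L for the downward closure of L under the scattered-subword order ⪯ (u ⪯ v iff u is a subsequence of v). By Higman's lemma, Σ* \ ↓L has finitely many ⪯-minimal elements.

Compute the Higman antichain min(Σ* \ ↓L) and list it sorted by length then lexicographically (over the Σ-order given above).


min(Σ*\↓L) = [k].

|Q|=9, |F|=1, |δ|=21 (6 ε).
min D↑ (2 st, q0=0, F={1}): 0:w→0,y→0,i→0,k→1,1→0 1:w→1,y→1,i→1,k→1,1→1 [Hopcroft].
'k': |S_i|=[6, 2] end={s6,s7} — reject; 1/1 single-dels accept.
1 words, ⪯-incomp.


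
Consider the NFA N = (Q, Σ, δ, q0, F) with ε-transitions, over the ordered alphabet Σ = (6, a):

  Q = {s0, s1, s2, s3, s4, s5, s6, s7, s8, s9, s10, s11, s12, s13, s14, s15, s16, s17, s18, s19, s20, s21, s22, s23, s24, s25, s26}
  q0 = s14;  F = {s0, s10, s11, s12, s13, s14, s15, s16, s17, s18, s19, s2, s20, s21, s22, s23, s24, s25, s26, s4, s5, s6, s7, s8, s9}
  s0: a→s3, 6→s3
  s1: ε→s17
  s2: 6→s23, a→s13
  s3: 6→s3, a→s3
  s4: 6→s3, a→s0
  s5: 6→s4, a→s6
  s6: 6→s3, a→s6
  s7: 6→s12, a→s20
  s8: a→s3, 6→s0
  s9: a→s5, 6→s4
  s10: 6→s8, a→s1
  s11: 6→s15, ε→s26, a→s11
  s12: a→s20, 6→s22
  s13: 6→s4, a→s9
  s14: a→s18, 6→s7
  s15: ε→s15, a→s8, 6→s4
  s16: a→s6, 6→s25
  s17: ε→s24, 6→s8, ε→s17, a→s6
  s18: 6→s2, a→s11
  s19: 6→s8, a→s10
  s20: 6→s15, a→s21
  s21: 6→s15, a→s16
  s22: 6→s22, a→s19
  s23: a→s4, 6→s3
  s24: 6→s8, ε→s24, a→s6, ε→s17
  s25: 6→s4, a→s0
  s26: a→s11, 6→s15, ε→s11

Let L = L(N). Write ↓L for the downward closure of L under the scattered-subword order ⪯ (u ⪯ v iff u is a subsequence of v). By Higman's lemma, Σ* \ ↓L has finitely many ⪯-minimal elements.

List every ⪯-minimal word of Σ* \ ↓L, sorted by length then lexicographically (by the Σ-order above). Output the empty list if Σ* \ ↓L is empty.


Antichain: [a666, 6a6aa, aa6aa, 666a6a, 6aaaa6, a66aaa].

|Q|=27, |F|=25, |δ|=60 (8 ε).
min D↑ (24 st, q0=0, F={16}): 0:6→1,a→2 1:6→3,a→4 2:6→5,a→6 3:6→7,a→4 4:6→8,a→9 5:6→10,a→11 6:6→8,a→6 7:6→7,a→12 8:6→13,a→14 9:6→8,a→15 10:6→16,a→13 11:6→13,a→17 12:6→14,a→18 13:6→16,a→19 14:6→19,a→16 15:6→20,a→21 16:6→16,a→16 17:6→13,a→22 18:6→14,a→23 19:6→16,a→16 20:6→13,a→19 21:6→16,a→21 22:6→13,a→21 23:6→14,a→21 (ε-aug+det+¬).
'a666': |S_i|=[27, 23, 12, 4, 1] end={s3} — reject; 4/4 deletions ∈↓L.
'6a6aa': |S_i|=[27, 23, 18, 6, 3, 1] end={s3} — reject; 5/5 deletions ∈↓L.
'aa6aa': |S_i|=[27, 23, 18, 6, 3, 1] end={s3} — reject; 5/5 deletions ∈↓L.
'666a6a': |S_i|=[27, 23, 18, 13, 9, 3, 1] end={s3} — reject; 6/6 del acc.
'6aaaa6': |S_i|=[27, 23, 18, 15, 11, 3, 1] end={s3} rej; 6/6 single-dels accept.
'a66aaa': |S_i|=[27, 23, 12, 4, 3, 2, 1] end={s3} rej; 6/6 del acc.
6 words, ⪯-incomp.


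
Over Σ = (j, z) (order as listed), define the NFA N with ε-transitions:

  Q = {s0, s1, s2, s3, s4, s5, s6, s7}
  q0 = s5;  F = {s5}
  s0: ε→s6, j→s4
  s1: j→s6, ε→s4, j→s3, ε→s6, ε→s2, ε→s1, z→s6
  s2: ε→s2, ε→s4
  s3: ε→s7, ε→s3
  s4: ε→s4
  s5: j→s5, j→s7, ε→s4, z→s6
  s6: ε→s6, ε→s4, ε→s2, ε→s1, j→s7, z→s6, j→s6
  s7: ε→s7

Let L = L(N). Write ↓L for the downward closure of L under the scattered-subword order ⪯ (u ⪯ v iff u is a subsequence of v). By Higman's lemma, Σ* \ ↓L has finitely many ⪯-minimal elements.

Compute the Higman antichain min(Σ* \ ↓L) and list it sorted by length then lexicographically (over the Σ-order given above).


|Q|=8, |F|=1, |δ|=26 (16 ε).
min D↑ (2 st, q0=0, F={1}): 0:j→0,z→1 1:j→1,z→1 (ε-aug+det+¬).
'z': N↓-sim [7, 6] end={s1,s2,s3,s4,s6,s7} rej; 1/1 del acc.
1 obstructions.

min(Σ*\↓L) = [z].


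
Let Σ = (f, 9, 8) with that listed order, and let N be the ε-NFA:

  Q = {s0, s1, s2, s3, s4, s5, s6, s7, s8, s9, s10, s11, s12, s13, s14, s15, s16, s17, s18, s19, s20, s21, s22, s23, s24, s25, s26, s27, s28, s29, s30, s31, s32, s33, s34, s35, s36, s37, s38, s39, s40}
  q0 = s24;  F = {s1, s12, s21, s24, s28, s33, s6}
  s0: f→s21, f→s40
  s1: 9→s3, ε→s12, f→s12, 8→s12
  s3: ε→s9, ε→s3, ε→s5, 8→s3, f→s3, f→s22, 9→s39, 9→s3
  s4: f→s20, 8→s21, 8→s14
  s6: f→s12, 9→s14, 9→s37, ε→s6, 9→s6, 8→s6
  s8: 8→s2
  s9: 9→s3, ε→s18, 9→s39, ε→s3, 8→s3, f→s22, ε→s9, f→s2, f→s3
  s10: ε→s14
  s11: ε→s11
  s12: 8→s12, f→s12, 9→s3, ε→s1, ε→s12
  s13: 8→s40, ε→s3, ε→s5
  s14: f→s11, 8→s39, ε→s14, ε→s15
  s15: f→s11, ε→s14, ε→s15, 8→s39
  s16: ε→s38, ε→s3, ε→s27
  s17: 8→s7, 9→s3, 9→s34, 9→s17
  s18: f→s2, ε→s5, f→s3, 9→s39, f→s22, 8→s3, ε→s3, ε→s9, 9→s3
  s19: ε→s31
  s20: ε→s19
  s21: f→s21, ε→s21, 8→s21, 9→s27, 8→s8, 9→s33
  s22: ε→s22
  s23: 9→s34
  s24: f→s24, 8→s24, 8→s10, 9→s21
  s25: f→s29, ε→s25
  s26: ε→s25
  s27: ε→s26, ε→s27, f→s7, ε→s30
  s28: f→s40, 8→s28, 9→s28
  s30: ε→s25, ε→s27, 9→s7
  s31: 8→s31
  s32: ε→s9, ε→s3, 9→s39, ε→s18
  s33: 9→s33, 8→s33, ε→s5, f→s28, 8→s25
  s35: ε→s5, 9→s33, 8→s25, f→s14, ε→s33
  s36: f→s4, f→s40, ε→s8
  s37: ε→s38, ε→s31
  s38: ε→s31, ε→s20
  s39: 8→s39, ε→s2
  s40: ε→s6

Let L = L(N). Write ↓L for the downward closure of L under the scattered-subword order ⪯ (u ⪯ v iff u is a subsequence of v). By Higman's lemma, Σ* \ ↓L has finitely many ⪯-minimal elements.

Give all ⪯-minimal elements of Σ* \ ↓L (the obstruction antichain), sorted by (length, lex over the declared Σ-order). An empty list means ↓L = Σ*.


|Q|=41, |F|=7, |δ|=119 (48 ε).
min D↑ (7 st, q0=0, F={6}): 0:f→0,9→1,8→0 1:f→1,9→2,8→1 2:f→3,9→2,8→2 3:f→4,9→3,8→3 4:f→5,9→4,8→4 5:f→5,9→6,8→5 6:f→6,9→6,8→6.
'99fff9': run [31, 29, 27, 22, 19, 10, 7] end={s18,s2,s22,s3,s39,s5,s9} — reject; 6/6 single-dels accept.
1 words, ⪯-incomp.

min(Σ*\↓L) = [99fff9].


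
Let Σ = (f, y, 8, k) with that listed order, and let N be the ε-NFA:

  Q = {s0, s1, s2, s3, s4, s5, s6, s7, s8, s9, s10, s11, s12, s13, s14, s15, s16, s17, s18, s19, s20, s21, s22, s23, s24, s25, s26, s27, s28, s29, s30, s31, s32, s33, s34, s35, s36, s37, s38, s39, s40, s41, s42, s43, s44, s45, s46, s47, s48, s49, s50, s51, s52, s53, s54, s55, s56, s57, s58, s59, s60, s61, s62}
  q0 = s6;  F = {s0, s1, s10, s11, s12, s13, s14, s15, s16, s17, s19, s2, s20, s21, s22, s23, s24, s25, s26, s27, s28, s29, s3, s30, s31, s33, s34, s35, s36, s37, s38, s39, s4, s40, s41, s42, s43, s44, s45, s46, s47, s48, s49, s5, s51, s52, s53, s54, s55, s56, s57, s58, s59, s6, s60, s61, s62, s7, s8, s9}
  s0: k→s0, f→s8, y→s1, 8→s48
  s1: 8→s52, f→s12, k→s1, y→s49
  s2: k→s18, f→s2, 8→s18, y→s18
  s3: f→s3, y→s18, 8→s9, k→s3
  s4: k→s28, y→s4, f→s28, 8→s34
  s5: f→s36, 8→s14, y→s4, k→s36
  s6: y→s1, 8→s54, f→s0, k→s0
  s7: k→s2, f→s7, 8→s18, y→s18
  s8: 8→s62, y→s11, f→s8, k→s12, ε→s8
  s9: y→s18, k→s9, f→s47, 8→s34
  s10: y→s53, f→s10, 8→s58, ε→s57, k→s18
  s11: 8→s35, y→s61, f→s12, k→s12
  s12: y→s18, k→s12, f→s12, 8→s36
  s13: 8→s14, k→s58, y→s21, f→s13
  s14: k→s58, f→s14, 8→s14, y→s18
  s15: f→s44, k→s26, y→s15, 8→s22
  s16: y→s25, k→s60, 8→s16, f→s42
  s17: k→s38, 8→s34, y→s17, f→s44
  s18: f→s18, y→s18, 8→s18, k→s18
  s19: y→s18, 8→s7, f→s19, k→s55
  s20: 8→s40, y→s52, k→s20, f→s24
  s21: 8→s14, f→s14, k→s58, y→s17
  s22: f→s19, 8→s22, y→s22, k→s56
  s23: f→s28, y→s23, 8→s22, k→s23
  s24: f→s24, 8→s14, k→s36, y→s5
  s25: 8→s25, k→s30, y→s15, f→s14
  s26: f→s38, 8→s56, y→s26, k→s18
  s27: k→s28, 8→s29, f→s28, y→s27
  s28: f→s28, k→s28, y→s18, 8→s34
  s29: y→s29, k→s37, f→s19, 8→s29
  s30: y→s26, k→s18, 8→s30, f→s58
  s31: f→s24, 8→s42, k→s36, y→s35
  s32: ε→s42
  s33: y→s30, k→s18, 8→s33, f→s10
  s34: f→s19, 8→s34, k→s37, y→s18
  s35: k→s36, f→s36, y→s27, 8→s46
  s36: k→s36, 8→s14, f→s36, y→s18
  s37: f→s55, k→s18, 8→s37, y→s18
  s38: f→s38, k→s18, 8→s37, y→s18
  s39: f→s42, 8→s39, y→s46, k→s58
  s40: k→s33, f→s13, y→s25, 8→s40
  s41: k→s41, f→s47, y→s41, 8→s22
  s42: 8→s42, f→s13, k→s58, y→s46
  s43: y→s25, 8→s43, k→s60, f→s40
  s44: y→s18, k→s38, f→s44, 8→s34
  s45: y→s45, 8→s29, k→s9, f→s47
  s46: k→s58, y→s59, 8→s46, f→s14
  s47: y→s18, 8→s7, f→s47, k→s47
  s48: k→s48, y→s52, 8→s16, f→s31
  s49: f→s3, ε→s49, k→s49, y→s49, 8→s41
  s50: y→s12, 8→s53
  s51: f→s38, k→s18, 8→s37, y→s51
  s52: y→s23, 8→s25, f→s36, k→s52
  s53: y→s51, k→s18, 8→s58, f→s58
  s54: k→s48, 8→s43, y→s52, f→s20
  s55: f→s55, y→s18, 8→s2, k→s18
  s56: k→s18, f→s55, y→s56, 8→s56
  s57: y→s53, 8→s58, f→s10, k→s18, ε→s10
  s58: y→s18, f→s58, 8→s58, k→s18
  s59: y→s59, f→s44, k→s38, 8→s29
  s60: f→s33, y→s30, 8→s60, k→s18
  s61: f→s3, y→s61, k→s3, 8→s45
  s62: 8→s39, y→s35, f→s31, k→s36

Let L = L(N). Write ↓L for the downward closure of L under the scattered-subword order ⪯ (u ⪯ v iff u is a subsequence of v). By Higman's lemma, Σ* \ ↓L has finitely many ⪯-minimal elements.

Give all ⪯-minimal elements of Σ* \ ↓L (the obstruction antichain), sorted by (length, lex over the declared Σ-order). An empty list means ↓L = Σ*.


Antichain: [yfy, ffky, 88kk, kfky, 8ff8y, yy8f88].

|Q|=63, |F|=60, |δ|=251 (5 ε).
min D↑ (60 st, q0=0, F={15}): 0:f→1,y→2,8→3,k→1 1:f→4,y→2,8→5,k→1 2:f→6,y→7,8→8,k→2 3:f→9,y→8,8→10,k→5 4:f→4,y→11,8→12,k→6 5:f→13,y→8,8→14,k→5 6:f→6,y→15,8→16,k→6 7:f→17,y→7,8→18,k→7 8:f→16,y→19,8→20,k→8 9:f→21,y→8,8→22,k→9 10:f→22,y→20,8→10,k→23 11:f→6,y→24,8→25,k→6 12:f→13,y→25,8→26,k→16 13:f→21,y→25,8→27,k→16 14:f→27,y→20,8→14,k→23 15:f→15,y→15,8→15,k→15 16:f→16,y→15,8→28,k→16 17:f→17,y→15,8→29,k→17 18:f→30,y→18,8→31,k→18 19:f→32,y→19,8→31,k→19 20:f→28,y→33,8→20,k→34 21:f→21,y→35,8→28,k→16 22:f→36,y→20,8→22,k→37 23:f→37,y→34,8→23,k→15 24:f→17,y→24,8→38,k→17 25:f→16,y→39,8→40,k→16 26:f→27,y→40,8→26,k→41 27:f→36,y→40,8→27,k→41 28:f→28,y→15,8→28,k→41 29:f→30,y→15,8→42,k→29 30:f→30,y→15,8→43,k→30 31:f→44,y→31,8→31,k→45 32:f→32,y→15,8→42,k→32 33:f→46,y→33,8→31,k→47 34:f→41,y→47,8→34,k→15 35:f→16,y→48,8→28,k→16 36:f→36,y→49,8→28,k→41 37:f→50,y→34,8→37,k→15 38:f→30,y→38,8→51,k→29 39:f→32,y→39,8→51,k→32 40:f→28,y→52,8→40,k→41 41:f→41,y→15,8→41,k→15 42:f→44,y→15,8→42,k→53 43:f→43,y→15,8→15,k→54 44:f→44,y→15,8→43,k→55 45:f→55,y→45,8→45,k→15 46:f→46,y→15,8→42,k→56 47:f→56,y→47,8→45,k→15 48:f→32,y→48,8→42,k→32 49:f→28,y→57,8→28,k→41 50:f→50,y→58,8→41,k→15 51:f→44,y→51,8→51,k→53 52:f→46,y→52,8→51,k→56 53:f→55,y→15,8→53,k→15 54:f→54,y→15,8→15,k→15 55:f→55,y→15,8→54,k→15 56:f→56,y→15,8→53,k→15 57:f→46,y→57,8→42,k→56 58:f→41,y→59,8→41,k→15 59:f→56,y→59,8→53,k→15.
'yfy': run [61, 42, 17, 1] end={s18} ∉↓L; 3/3 del acc.
'ffky': |S_i|=[61, 58, 44, 16, 1] end={s18} — reject; 4/4 del acc.
'88kk': N↓-sim [61, 52, 34, 15, 1] end={s18} rej; 4/4 del acc.
'kfky': N↓-sim [61, 58, 44, 16, 1] end={s18} ∉↓L; 4/4 deletions ∈↓L.
'8ff8y': |S_i|=[61, 52, 42, 24, 9, 1] end={s18} ∉↓L; 5/5 single-dels accept.
'yy8f88': run [61, 42, 28, 14, 6, 3, 1] end={s18} — reject; 6/6 del acc.
6 minimals (antichain).
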